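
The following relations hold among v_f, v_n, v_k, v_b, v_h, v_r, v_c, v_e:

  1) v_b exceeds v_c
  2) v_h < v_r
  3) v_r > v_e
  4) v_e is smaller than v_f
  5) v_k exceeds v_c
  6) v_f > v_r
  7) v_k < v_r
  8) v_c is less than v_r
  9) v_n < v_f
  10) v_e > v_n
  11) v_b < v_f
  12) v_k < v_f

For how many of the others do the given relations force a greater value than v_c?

4

From v_c the given relations immediately reach v_k, v_b, v_r.
From those, v_f — 4 in total.
No other element is forced above v_c by the given relations, so the count is 4.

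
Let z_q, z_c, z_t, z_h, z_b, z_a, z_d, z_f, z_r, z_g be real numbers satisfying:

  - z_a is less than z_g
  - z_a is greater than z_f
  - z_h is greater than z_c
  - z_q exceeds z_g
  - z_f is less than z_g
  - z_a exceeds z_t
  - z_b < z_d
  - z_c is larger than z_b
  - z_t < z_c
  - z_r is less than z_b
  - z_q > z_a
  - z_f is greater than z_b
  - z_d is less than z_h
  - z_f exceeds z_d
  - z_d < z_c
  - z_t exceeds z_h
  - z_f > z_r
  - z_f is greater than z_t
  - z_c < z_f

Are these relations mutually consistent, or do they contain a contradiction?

inconsistent

Chaining the given relations yields z_c < z_h < z_t, so z_c < z_t. But one relation states z_t < z_c. These cannot both hold.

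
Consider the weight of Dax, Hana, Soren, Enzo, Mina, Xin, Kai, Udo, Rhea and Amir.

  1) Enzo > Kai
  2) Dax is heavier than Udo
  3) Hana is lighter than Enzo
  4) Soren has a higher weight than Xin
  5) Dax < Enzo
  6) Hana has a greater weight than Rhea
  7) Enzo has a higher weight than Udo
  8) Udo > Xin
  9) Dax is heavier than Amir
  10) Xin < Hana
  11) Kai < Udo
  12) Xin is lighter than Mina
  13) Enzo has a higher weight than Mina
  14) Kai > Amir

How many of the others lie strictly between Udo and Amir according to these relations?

1

The relations place Amir below Udo. An element lies strictly between them when it is forced above Amir and also forced below Udo.
Above Amir: {Kai, Dax, Enzo}. Below Udo: {Xin, Kai}.
Intersection: {Kai} — 1.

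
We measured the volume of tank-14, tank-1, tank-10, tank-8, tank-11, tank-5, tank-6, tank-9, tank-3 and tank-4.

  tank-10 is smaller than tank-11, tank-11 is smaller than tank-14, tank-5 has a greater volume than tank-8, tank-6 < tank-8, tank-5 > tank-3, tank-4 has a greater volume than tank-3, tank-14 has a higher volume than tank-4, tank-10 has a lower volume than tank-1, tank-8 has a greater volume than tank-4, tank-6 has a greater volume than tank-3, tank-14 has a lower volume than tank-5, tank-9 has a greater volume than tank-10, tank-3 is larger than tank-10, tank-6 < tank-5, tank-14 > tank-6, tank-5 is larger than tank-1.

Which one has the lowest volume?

tank-3 is not least since tank-10 < tank-3; tank-1 is not least since tank-10 < tank-1; tank-9 is not least since tank-10 < tank-9; tank-11 is not least since tank-10 < tank-11; tank-4 is not least since tank-3 < tank-4; tank-6 is not least since tank-3 < tank-6; tank-14 is not least since tank-4 < tank-14; tank-8 is not least since tank-4 < tank-8; tank-5 is not least since tank-14 < tank-5.
Only tank-10 has nothing below it, so tank-10 is the lowest volume.

tank-10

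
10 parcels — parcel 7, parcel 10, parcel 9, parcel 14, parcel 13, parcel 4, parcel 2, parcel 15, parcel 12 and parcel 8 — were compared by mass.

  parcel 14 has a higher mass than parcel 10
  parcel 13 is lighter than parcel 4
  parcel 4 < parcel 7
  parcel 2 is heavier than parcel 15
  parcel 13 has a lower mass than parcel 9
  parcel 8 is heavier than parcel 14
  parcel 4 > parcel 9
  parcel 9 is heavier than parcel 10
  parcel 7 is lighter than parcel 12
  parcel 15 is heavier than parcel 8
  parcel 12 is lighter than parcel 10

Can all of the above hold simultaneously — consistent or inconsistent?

inconsistent

Chaining the given relations yields parcel 9 < parcel 4 < parcel 7 < parcel 12 < parcel 10, so parcel 9 < parcel 10. But one relation states parcel 10 < parcel 9. These cannot both hold.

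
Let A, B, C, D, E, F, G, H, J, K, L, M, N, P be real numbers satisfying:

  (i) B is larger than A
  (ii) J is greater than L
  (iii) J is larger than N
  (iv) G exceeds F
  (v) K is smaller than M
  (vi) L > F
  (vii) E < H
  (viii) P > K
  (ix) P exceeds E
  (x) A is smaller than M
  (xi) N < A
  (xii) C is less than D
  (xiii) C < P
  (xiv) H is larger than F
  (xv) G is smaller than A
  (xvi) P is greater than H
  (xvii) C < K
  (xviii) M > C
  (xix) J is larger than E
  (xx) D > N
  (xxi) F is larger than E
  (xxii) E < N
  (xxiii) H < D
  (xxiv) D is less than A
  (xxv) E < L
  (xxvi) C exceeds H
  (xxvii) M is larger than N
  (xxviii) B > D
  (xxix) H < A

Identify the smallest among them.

Chaining upward from E: directly above it, F, H, P, L, N, J; then C, D, G, A, M; then K, B.
That covers every other element, and nothing is given below E, so E is the smallest.

E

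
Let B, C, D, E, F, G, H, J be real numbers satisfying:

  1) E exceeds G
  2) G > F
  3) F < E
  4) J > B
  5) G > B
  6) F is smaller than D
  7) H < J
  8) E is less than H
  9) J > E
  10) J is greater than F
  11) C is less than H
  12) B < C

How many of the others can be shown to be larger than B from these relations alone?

The elements the relations force above B are C, G, E, H, J — no chain reaches any other.
That is 5.

5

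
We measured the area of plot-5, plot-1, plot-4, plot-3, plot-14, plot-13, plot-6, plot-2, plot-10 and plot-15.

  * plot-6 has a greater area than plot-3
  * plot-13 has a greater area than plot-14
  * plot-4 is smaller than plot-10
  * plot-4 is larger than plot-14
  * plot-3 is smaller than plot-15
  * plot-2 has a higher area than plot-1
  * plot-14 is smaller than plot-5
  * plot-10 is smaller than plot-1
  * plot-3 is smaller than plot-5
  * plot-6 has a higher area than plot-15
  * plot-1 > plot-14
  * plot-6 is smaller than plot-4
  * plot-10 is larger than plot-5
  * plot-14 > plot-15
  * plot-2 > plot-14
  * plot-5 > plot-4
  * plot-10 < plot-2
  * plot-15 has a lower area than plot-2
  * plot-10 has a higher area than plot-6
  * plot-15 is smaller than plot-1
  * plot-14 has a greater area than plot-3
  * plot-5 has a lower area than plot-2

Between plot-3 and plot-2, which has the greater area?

plot-2

Chaining the given relations: plot-3 < plot-15 < plot-14 < plot-4 < plot-5 < plot-10 < plot-1 < plot-2.
So plot-3 < plot-2; plot-2 is the larger of the two.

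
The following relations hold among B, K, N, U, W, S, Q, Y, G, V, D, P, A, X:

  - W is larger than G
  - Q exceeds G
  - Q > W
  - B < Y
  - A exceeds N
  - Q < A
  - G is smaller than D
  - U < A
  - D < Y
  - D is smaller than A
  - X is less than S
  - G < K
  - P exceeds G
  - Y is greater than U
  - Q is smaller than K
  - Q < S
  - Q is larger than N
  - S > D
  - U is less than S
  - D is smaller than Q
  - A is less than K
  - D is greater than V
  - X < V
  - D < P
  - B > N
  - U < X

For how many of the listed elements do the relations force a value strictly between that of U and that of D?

Chaining upward from U reaches: X, V, P, Q, A, Y, S, K.
Chaining downward from D reaches: X, V, G.
Strictly between U and D are those in both lists: X, V — 2 elements.

2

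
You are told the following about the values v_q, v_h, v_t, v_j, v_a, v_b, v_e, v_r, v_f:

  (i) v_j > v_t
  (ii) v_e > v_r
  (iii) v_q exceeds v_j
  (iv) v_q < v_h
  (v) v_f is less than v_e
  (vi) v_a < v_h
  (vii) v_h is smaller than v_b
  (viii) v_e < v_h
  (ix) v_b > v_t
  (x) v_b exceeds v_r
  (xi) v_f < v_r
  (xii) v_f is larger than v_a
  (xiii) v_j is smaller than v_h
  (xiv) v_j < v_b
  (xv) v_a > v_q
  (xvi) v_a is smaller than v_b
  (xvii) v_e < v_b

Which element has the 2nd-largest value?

The consecutive relations fix a unique order: v_t < v_j < v_q < v_a < v_f < v_r < v_e < v_h < v_b.
The 2nd largest is v_h.

v_h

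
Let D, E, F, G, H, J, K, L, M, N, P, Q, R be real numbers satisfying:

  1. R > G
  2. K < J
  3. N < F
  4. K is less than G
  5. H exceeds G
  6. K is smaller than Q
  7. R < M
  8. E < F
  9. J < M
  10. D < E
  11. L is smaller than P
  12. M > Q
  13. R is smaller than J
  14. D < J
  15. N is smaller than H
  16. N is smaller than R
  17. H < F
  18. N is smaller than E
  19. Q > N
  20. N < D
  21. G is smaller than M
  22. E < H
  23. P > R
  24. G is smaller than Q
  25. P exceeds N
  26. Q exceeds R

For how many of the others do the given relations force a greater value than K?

From K the given relations immediately reach G, J, Q.
From those, R, M, H — 6 in total.
From those, P, F — 8 in total.
No other element is forced above K by the given relations, so the count is 8.

8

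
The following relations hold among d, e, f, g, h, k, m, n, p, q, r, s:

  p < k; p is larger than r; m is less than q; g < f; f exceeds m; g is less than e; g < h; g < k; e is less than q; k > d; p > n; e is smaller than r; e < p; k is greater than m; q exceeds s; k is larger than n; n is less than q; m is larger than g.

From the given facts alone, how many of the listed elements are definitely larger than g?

The elements the relations force above g are e, m, r, f, q, p, k, h — no chain reaches any other.
That is 8.

8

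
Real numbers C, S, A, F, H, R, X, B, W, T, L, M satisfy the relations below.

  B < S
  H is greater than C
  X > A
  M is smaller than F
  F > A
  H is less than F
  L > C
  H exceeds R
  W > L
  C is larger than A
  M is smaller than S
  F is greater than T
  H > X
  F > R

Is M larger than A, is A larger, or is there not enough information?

Following every chain through A: above A we get X, C, L, H, F, W.
M is not reached, and no chain runs the other way from M to A.
So the given relations leave the order of A and M undetermined.

undetermined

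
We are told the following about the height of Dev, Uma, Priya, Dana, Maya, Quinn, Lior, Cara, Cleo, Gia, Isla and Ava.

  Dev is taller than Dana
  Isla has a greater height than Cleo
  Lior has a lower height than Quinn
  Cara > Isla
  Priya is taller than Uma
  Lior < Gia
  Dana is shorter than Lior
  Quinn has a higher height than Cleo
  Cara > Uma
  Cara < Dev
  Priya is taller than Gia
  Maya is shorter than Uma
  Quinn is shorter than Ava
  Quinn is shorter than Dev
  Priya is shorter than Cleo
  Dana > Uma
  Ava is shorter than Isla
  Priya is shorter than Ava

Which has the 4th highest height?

The consecutive relations fix a unique order: Maya < Uma < Dana < Lior < Gia < Priya < Cleo < Quinn < Ava < Isla < Cara < Dev.
Counting 4 from the largest end gives Ava.

Ava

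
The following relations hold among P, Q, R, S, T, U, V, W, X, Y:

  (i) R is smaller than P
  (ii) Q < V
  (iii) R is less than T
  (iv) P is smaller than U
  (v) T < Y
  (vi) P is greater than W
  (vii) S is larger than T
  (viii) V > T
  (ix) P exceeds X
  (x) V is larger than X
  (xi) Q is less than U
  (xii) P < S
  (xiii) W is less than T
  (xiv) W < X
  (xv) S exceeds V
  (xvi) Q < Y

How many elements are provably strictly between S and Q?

Chaining upward from Q reaches: V, U, Y.
Chaining downward from S reaches: R, W, X, P, T, V.
Strictly between Q and S are those in both lists: V — 1 element.

1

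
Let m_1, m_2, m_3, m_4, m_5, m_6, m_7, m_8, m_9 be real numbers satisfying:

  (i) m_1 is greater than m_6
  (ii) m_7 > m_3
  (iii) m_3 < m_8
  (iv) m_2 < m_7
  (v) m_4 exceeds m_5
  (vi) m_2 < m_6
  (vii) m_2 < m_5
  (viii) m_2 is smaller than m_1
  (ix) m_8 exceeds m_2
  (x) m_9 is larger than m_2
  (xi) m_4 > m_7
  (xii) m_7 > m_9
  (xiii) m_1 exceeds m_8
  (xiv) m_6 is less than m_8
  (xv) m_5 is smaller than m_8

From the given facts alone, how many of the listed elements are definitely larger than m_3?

The elements the relations force above m_3 are m_8, m_7, m_1, m_4 — no chain reaches any other.
That is 4.

4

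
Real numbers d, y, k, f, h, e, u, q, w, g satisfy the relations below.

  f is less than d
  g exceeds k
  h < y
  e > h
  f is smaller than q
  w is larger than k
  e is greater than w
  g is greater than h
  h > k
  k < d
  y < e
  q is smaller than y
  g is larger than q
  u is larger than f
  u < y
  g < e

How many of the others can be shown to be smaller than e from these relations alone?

Directly below e: h, w, y, g.
One step further: u, k, q (7 so far).
One step further: f (8 so far).
Nothing else is reachable below e; 8 in all.

8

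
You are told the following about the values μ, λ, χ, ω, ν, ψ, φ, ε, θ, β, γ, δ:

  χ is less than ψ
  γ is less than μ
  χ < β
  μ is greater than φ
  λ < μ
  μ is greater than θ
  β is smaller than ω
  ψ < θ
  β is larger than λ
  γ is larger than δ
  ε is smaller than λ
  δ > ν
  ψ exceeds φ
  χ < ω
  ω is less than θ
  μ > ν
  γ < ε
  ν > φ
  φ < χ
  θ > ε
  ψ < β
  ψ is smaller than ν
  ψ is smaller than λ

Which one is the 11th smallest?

θ

The consecutive relations fix a unique order: φ < χ < ψ < ν < δ < γ < ε < λ < β < ω < θ < μ.
Counting 11 from the smallest end gives θ.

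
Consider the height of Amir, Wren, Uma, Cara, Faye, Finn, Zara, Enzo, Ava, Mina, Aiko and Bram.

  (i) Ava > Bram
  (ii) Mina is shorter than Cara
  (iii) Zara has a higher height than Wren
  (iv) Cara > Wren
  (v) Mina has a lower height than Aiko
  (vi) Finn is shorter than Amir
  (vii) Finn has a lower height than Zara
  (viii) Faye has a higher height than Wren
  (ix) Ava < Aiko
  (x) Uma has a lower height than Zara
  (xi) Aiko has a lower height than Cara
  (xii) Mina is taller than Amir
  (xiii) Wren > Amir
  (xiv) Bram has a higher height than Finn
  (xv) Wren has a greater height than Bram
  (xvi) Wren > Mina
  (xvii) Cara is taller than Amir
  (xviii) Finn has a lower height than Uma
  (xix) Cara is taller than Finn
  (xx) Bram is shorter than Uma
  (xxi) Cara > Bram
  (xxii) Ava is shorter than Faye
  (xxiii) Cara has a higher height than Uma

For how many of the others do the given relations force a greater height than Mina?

Directly above Mina: Wren, Aiko, Cara.
One step further: Zara, Faye (5 so far).
No other element is forced above Mina by the given relations, so the count is 5.

5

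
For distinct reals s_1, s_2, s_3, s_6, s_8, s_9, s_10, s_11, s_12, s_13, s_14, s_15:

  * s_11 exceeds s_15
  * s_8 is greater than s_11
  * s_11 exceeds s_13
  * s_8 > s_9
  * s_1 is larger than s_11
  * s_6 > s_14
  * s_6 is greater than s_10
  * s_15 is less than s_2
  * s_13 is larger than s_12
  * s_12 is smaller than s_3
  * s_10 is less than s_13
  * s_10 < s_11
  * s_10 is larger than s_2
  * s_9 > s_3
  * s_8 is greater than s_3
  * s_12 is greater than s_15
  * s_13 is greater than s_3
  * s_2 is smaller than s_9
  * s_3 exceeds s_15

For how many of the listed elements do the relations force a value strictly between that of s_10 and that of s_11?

1

Chaining upward from s_10 reaches: s_13, s_6, s_1, s_8.
Chaining downward from s_11 reaches: s_15, s_12, s_2, s_3, s_13.
Strictly between s_10 and s_11 are those in both lists: s_13 — 1 element.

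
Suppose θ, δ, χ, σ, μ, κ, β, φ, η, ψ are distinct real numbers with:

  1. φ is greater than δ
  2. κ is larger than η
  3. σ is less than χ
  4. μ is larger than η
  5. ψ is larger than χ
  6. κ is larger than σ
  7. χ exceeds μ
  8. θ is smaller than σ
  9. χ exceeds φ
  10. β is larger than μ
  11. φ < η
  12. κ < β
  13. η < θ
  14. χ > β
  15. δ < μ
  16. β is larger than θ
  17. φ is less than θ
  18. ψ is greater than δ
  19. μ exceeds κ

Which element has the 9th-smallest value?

Piecing the relations together gives one ordering: δ < φ < η < θ < σ < κ < μ < β < χ < ψ.
Counting 9 from the smallest end gives χ.

χ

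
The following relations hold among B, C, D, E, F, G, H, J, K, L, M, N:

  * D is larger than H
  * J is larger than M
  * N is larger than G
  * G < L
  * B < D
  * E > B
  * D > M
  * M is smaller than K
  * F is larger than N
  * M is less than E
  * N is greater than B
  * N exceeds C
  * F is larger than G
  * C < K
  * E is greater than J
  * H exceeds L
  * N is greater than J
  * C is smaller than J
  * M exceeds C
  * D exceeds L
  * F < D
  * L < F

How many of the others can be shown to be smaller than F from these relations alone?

The elements the relations force below F are C, B, M, G, J, N, L — no chain reaches any other.
That is 7.

7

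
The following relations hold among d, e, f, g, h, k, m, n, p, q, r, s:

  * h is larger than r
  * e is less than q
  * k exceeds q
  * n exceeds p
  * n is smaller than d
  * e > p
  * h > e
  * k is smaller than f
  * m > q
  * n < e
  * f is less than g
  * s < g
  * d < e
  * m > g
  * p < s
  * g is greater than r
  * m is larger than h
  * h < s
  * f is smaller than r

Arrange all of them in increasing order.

p < n < d < e < q < k < f < r < h < s < g < m

Nothing is placed below p, so it is least; from there p < n; n < d; d < e; e < q; q < k; k < f; f < r; r < h; h < s; s < g; g < m, each given directly.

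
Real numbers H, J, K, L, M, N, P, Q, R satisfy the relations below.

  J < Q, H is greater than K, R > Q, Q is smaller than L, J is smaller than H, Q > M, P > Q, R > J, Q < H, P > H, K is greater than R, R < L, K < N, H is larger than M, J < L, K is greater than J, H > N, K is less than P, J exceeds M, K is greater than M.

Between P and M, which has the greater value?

The relevant relations are M < J; J < Q; Q < R; R < K; K < N; N < H; H < P.
Chaining these gives M < J < Q < R < K < N < H < P.
So M < P; P is the larger of the two.

P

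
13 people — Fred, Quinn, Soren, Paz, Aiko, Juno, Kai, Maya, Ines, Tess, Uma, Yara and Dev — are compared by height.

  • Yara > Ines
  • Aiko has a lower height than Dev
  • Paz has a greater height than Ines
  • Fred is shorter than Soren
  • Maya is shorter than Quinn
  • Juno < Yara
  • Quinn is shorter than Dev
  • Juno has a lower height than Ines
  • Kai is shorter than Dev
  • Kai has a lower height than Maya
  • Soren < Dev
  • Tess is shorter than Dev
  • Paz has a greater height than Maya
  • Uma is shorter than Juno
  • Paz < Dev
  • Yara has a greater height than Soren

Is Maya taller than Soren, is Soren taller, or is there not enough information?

Following every chain through Soren: above Soren we get Dev, Yara; below Soren we get Fred.
Maya is not reached, and no chain runs the other way from Maya to Soren.
So the given relations leave the order of Soren and Maya undetermined.

undetermined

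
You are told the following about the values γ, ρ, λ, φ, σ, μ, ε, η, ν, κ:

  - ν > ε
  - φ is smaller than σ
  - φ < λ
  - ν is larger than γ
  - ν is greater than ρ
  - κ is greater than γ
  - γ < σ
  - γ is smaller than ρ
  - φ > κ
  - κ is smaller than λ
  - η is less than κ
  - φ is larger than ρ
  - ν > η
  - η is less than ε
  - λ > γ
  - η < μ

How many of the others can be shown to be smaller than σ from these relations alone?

The elements the relations force below σ are γ, η, ρ, κ, φ — no chain reaches any other.
That is 5.

5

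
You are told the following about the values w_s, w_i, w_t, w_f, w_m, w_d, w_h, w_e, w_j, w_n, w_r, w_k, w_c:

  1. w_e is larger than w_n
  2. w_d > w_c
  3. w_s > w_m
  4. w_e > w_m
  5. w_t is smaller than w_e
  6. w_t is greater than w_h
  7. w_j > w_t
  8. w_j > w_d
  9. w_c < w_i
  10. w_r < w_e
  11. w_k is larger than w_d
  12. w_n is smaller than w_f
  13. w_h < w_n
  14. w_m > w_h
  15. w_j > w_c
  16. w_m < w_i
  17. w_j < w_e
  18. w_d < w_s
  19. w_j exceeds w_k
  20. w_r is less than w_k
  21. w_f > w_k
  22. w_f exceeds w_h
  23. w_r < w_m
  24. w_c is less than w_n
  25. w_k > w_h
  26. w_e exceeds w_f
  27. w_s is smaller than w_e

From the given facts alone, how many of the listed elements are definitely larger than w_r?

The elements the relations force above w_r are w_m, w_k, w_i, w_j, w_f, w_s, w_e — no chain reaches any other.
That is 7.

7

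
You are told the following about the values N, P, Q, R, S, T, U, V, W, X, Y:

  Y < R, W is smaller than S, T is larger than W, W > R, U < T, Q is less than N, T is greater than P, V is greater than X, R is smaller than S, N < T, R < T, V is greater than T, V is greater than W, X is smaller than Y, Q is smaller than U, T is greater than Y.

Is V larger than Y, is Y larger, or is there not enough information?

Link the given pairs in sequence: Y < R; R < W; W < T; T < V.
Together: Y < R < W < T < V.
So V is larger.

V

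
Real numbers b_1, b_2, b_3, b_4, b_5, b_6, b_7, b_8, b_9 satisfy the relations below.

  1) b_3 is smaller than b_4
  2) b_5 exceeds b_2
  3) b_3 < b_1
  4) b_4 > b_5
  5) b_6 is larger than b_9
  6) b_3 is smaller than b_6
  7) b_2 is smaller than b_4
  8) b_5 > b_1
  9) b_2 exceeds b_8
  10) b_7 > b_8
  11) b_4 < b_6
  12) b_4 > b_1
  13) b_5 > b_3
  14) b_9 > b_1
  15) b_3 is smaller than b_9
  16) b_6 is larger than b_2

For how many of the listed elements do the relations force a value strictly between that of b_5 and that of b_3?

1

Chaining upward from b_3 reaches: b_1, b_4, b_9, b_6.
Chaining downward from b_5 reaches: b_8, b_2, b_1.
Strictly between b_3 and b_5 are those in both lists: b_1 — 1 element.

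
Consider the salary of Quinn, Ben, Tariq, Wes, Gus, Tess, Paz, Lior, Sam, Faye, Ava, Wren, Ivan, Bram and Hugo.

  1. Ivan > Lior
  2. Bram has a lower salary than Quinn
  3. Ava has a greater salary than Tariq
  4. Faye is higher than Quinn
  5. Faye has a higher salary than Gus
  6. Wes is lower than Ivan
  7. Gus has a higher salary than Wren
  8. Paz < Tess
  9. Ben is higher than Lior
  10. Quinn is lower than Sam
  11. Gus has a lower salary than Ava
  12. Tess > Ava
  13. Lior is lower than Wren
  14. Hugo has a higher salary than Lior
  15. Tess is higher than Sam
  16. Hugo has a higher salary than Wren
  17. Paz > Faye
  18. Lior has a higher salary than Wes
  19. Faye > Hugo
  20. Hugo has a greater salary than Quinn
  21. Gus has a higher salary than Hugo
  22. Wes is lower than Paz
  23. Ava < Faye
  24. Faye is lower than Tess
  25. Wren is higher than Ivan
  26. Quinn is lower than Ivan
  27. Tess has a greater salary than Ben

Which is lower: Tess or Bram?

Bram < Quinn and Quinn < Ivan give Bram < Ivan.
With Ivan < Wren: Bram < Quinn < Ivan < Wren.
Then Wren < Hugo extends the chain to Hugo.
Then Hugo < Gus extends the chain to Gus.
Then Gus < Faye extends the chain to Faye.
Then Faye < Paz extends the chain to Paz.
With Paz < Tess: Bram < Quinn < Ivan < Wren < Hugo < Gus < Faye < Paz < Tess.
So Bram < Tess; Bram is the lower of the two.

Bram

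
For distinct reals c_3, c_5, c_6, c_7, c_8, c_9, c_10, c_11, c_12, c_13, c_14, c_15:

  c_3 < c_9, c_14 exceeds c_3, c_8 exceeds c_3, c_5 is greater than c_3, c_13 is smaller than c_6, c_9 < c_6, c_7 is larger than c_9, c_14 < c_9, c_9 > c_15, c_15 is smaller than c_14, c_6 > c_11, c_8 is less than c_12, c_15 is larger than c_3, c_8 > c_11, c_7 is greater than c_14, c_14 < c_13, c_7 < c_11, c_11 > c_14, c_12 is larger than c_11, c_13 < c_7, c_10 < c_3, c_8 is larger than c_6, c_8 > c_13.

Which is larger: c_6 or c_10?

Link the given pairs in sequence: c_10 < c_3; c_3 < c_15; c_15 < c_14; c_14 < c_9; c_9 < c_7; c_7 < c_11; c_11 < c_6.
Together: c_10 < c_3 < c_15 < c_14 < c_9 < c_7 < c_11 < c_6.
So c_10 < c_6; c_6 is the larger of the two.

c_6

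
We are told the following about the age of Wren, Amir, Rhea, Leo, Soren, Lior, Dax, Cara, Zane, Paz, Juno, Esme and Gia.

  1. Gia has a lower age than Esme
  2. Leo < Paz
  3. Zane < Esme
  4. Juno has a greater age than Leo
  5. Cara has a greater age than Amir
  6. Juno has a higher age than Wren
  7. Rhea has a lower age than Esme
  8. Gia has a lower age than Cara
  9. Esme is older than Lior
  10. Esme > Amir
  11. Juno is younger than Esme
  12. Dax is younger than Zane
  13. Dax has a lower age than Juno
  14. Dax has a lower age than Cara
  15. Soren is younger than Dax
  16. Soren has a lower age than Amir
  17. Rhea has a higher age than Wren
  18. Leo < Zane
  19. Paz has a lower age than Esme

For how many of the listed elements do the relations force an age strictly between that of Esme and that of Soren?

4

The relations place Soren below Esme. An element lies strictly between them when it is forced above Soren and also forced below Esme.
Above Soren: {Amir, Dax, Zane, Juno, Cara}. Below Esme: {Wren, Leo, Paz, Amir, Lior, Dax, Zane, Gia, Rhea, Juno}.
Intersection: {Amir, Dax, Zane, Juno} — 4.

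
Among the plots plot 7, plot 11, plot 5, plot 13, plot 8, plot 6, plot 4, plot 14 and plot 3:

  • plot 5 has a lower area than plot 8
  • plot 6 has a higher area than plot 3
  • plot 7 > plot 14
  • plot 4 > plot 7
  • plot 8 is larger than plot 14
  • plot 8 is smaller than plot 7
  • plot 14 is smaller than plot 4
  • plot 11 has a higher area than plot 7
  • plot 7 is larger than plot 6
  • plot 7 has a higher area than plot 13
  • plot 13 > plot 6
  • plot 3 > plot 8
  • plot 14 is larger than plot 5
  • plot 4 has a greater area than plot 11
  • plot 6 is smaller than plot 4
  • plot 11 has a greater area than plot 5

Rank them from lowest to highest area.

The consecutive links are each given: plot 5 < plot 14; plot 14 < plot 8; plot 8 < plot 3; plot 3 < plot 6; plot 6 < plot 13; plot 13 < plot 7; plot 7 < plot 11; plot 11 < plot 4.

plot 5 < plot 14 < plot 8 < plot 3 < plot 6 < plot 13 < plot 7 < plot 11 < plot 4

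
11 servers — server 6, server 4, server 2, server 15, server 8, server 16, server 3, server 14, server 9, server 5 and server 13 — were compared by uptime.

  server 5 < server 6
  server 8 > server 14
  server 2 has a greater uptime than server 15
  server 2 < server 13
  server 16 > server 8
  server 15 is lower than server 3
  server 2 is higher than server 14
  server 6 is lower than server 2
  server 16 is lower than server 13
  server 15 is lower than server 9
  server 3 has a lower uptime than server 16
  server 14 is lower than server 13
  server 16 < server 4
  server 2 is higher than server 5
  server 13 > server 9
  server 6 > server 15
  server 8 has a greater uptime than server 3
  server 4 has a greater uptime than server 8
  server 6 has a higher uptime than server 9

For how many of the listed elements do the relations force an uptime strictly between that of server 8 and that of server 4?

1

Chaining upward from server 8 reaches: server 16, server 13.
Chaining downward from server 4 reaches: server 15, server 3, server 14, server 16.
Strictly between server 8 and server 4 are those in both lists: server 16 — 1 element.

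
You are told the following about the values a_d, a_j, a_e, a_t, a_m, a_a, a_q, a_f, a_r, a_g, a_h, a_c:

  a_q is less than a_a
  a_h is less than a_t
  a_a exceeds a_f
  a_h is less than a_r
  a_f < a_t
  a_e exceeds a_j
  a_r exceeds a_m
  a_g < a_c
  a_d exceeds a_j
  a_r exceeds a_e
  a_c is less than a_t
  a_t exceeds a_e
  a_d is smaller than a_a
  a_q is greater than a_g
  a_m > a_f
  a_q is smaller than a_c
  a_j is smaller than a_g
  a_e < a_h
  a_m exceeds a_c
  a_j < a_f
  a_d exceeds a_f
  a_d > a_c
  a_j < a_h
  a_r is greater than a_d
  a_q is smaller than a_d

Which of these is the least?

a_g is not least since a_j < a_g; a_e is not least since a_j < a_e; a_f is not least since a_j < a_f; a_q is not least since a_g < a_q; a_c is not least since a_q < a_c; a_h is not least since a_j < a_h; a_t is not least since a_f < a_t; a_d is not least since a_j < a_d; a_a is not least since a_q < a_a; a_m is not least since a_f < a_m; a_r is not least since a_e < a_r.
Only a_j has nothing below it, so a_j is the least.

a_j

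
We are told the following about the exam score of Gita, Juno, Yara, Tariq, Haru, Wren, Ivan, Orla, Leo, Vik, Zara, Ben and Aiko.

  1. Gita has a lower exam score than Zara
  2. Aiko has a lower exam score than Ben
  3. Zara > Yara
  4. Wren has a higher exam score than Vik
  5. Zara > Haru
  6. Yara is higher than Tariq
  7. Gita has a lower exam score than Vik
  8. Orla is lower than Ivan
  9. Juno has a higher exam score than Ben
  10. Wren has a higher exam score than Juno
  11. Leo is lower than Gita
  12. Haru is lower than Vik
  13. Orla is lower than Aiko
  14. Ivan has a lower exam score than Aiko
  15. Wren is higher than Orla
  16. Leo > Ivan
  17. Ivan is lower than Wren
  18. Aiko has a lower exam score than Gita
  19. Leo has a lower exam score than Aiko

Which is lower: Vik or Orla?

Orla

Orla < Ivan and Ivan < Leo give Orla < Leo.
Then Leo < Aiko extends the chain to Aiko.
Then Aiko < Gita extends the chain to Gita.
Then Gita < Vik extends the chain to Vik.
So Orla < Vik; Orla is the lower of the two.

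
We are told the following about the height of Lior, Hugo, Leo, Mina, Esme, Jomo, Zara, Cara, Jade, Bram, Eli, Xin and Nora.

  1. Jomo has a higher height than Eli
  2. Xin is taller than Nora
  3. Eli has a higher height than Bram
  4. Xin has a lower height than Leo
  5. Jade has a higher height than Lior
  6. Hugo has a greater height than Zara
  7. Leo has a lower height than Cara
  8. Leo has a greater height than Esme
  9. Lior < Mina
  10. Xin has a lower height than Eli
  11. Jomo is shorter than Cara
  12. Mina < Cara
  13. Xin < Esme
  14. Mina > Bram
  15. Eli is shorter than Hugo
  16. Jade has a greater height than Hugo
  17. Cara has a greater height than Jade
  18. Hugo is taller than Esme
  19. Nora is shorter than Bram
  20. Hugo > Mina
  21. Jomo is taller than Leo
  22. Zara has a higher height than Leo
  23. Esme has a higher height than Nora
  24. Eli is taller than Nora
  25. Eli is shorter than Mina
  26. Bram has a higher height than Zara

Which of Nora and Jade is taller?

Jade

Nora < Xin and Xin < Esme give Nora < Esme.
Then Esme < Leo extends the chain to Leo.
With Leo < Zara: Nora < Xin < Esme < Leo < Zara.
Then Zara < Bram extends the chain to Bram.
With Bram < Eli: Nora < Xin < Esme < Leo < Zara < Bram < Eli.
With Eli < Mina: Nora < Xin < Esme < Leo < Zara < Bram < Eli < Mina.
With Mina < Hugo: Nora < Xin < Esme < Leo < Zara < Bram < Eli < Mina < Hugo.
With Hugo < Jade: Nora < Xin < Esme < Leo < Zara < Bram < Eli < Mina < Hugo < Jade.
So Nora < Jade; Jade is the taller of the two.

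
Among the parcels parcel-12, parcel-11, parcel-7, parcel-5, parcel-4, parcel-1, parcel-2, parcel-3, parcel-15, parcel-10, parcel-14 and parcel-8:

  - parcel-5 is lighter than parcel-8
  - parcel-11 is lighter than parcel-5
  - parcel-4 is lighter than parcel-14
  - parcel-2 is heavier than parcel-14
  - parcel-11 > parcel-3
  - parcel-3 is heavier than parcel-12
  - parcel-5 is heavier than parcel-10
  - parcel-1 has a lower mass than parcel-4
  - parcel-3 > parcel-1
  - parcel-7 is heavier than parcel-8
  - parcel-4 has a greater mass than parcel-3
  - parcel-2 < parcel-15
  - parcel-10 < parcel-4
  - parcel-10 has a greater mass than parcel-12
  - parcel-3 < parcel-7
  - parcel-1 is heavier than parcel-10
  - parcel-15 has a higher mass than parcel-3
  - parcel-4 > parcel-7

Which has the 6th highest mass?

parcel-8

Piecing the relations together gives one ordering: parcel-12 < parcel-10 < parcel-1 < parcel-3 < parcel-11 < parcel-5 < parcel-8 < parcel-7 < parcel-4 < parcel-14 < parcel-2 < parcel-15.
Counting 6 from the largest end gives parcel-8.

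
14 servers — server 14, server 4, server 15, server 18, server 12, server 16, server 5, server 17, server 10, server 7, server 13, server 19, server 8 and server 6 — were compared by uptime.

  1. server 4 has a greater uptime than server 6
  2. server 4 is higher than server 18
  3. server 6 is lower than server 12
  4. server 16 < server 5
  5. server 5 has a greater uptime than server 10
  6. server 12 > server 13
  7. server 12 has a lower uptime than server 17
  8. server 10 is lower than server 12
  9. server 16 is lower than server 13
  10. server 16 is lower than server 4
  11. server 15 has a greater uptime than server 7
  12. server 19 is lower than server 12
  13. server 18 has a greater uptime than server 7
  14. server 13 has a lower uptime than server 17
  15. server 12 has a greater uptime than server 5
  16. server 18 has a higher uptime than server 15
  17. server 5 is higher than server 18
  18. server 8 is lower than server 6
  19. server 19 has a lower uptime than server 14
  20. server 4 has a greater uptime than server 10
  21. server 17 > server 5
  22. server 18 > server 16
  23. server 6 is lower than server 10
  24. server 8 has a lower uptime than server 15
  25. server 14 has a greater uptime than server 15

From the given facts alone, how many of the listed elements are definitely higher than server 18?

4

From server 18 the given relations immediately reach server 4, server 5.
From those, server 12, server 17 — 4 in total.
No other element is forced above server 18 by the given relations, so the count is 4.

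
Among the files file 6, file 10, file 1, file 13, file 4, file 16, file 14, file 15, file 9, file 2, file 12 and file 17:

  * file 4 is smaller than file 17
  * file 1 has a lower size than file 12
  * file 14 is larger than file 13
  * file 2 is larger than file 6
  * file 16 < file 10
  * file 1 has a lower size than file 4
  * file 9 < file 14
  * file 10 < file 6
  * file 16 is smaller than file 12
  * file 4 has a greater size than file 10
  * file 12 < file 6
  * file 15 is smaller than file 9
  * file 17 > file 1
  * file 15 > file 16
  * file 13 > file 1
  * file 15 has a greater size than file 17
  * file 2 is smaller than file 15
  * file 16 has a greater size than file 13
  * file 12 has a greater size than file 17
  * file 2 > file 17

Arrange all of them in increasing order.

Nothing is placed below file 1, so it is least; from there file 1 < file 13; file 13 < file 16; file 16 < file 10; file 10 < file 4; file 4 < file 17; file 17 < file 12; file 12 < file 6; file 6 < file 2; file 2 < file 15; file 15 < file 9; file 9 < file 14, each given directly.

file 1 < file 13 < file 16 < file 10 < file 4 < file 17 < file 12 < file 6 < file 2 < file 15 < file 9 < file 14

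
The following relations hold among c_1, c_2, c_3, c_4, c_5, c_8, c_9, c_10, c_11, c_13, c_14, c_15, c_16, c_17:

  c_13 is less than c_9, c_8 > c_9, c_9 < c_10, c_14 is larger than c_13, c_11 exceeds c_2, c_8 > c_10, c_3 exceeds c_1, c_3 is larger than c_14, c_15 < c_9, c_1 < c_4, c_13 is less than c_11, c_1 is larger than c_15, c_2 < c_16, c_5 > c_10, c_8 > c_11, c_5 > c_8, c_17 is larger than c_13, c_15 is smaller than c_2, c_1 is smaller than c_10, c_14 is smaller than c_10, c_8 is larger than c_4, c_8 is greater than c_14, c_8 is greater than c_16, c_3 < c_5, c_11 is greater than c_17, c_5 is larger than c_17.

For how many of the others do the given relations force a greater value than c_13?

The elements the relations force above c_13 are c_14, c_9, c_17, c_10, c_11, c_3, c_8, c_5 — no chain reaches any other.
That is 8.

8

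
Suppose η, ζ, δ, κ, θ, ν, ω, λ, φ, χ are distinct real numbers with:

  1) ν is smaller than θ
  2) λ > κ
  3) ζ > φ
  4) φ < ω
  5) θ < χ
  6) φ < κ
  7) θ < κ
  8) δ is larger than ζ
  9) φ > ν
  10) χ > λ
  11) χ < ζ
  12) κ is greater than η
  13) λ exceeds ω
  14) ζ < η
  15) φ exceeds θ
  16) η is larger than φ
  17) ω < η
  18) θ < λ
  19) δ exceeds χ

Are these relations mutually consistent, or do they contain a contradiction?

inconsistent

We have ζ < η stated directly, yet also η < κ < λ < χ < ζ by chaining the others — so η < ζ. Contradiction.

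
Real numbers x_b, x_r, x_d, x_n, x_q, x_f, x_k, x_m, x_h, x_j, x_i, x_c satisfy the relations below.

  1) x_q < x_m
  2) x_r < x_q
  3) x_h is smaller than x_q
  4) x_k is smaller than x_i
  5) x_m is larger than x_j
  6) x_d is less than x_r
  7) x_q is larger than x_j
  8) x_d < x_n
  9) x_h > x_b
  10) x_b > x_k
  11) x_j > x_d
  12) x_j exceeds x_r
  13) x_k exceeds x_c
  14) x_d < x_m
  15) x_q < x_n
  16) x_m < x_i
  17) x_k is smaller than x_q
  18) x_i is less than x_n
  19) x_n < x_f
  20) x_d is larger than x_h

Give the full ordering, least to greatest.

The consecutive links are each given: x_c < x_k; x_k < x_b; x_b < x_h; x_h < x_d; x_d < x_r; x_r < x_j; x_j < x_q; x_q < x_m; x_m < x_i; x_i < x_n; x_n < x_f.

x_c < x_k < x_b < x_h < x_d < x_r < x_j < x_q < x_m < x_i < x_n < x_f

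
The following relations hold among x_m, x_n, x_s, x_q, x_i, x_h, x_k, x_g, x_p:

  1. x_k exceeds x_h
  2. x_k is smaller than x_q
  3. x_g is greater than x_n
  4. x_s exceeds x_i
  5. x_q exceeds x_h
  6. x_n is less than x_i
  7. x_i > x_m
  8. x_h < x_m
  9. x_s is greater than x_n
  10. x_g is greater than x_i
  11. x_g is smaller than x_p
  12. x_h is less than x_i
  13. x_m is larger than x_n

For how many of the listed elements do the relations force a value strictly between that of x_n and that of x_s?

2

Chaining upward from x_n reaches: x_m, x_i, x_g, x_p.
Chaining downward from x_s reaches: x_h, x_m, x_i.
Strictly between x_n and x_s are those in both lists: x_m, x_i — 2 elements.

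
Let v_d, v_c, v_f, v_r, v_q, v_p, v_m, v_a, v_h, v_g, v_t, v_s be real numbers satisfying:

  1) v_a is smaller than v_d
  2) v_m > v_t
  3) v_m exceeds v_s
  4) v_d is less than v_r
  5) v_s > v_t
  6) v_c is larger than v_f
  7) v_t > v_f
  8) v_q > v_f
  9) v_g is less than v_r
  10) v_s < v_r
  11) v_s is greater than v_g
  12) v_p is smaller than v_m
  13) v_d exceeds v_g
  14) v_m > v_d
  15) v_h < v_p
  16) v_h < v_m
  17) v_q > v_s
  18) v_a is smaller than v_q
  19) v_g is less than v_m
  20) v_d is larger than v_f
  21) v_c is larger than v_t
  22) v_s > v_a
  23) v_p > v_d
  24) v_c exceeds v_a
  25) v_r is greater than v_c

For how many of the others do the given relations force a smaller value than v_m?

The elements the relations force below v_m are v_h, v_g, v_a, v_f, v_d, v_t, v_p, v_s — no chain reaches any other.
That is 8.

8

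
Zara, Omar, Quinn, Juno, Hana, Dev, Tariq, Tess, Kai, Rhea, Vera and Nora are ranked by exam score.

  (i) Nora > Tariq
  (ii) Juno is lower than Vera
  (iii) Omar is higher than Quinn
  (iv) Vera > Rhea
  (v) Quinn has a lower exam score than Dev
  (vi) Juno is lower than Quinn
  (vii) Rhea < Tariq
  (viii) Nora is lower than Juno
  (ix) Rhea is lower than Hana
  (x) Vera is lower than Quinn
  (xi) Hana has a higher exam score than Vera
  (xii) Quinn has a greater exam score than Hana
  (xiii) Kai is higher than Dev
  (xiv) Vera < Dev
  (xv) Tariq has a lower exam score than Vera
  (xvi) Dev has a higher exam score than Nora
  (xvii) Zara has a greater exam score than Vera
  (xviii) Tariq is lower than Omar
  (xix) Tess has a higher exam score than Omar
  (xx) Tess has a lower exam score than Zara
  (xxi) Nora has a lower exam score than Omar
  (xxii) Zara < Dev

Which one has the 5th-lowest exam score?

Chaining the given pairs: Rhea < Tariq < Nora < Juno < Vera < Hana < Quinn < Omar < Tess < Zara < Dev < Kai.
Counting 5 from the smallest end gives Vera.

Vera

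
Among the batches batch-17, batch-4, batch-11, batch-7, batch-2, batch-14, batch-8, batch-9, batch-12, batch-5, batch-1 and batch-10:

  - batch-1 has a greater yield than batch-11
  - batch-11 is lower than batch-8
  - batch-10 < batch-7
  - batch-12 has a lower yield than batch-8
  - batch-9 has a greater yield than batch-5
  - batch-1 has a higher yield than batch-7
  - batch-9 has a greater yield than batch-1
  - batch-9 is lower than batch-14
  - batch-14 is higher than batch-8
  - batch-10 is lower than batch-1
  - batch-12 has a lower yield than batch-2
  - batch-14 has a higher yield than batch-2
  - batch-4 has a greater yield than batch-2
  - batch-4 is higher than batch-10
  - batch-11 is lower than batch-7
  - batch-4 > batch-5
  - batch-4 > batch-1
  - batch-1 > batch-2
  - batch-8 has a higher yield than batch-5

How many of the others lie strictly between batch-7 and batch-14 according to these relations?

2

The relations place batch-7 below batch-14. An element lies strictly between them when it is forced above batch-7 and also forced below batch-14.
Above batch-7: {batch-1, batch-4, batch-9}. Below batch-14: {batch-11, batch-12, batch-2, batch-10, batch-5, batch-1, batch-9, batch-8}.
Intersection: {batch-1, batch-9} — 2.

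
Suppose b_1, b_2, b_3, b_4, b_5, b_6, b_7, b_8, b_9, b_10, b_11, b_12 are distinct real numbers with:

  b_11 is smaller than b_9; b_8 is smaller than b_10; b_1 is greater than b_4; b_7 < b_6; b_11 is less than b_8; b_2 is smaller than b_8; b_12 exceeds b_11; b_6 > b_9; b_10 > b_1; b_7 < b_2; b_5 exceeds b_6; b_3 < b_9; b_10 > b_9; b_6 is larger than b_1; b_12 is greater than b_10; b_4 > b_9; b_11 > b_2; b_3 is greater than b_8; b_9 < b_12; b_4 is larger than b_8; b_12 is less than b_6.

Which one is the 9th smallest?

Piecing the relations together gives one ordering: b_7 < b_2 < b_11 < b_8 < b_3 < b_9 < b_4 < b_1 < b_10 < b_12 < b_6 < b_5.
Counting 9 from the smallest end gives b_10.

b_10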